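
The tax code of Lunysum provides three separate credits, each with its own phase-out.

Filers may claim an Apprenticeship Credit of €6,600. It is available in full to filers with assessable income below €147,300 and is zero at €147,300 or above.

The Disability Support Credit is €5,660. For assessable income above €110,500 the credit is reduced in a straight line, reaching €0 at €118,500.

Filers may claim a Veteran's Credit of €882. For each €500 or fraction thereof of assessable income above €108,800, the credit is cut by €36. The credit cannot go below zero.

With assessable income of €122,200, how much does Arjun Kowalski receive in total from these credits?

Apprenticeship Credit: €122,200 is below the €147,300 cutoff, so the full €6,600 applies.
Disability Support Credit: €122,200 is at or above €118,500, so the credit is €0.
Veteran's Credit: income exceeds €108,800 by €13,400 → 27 increments × €36 = €972 ≥ base, so the credit is €0.
Total: €6,600 + €0 + €0 = €6,600.

€6,600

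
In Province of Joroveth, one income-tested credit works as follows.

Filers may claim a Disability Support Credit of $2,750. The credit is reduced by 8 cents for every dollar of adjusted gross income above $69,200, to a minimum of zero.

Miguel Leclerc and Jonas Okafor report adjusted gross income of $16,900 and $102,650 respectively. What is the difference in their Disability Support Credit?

Miguel ($16,900): Disability Support Credit: $16,900 is at or below the $69,200 threshold, so the full $2,750 applies.
Jonas ($102,650): Disability Support Credit: 8% of the $33,450 excess over $69,200 is $2,676; credit = $2,750 − $2,676 = $74.
Difference: |$2,750 − $74| = $2,676.

$2,676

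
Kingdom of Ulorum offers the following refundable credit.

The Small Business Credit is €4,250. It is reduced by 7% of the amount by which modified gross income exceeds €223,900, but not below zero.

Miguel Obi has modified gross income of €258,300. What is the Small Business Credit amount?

Small Business Credit: 7% of the €34,400 excess over €223,900 is €2,408; credit = €4,250 − €2,408 = €1,842.

€1,842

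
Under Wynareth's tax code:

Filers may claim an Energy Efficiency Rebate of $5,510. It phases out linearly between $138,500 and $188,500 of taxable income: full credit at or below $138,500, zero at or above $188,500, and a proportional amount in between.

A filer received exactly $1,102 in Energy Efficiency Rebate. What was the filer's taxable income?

$1,102 is 1,102/5,510 of the full $5,510, so 4,408/5,510 of the $50,000 range has been used: income = $138,500 + $50,000 × 4,408/5,510 = $178,500.

$178,500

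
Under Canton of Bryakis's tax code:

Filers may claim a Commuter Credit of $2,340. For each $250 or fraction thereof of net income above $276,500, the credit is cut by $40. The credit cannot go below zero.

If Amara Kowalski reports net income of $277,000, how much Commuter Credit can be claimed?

$2,260

Commuter Credit: income exceeds $276,500 by $500, which is 2 full-or-partial $250 increments; reduction = 2 × $40 = $80, leaving $2,260.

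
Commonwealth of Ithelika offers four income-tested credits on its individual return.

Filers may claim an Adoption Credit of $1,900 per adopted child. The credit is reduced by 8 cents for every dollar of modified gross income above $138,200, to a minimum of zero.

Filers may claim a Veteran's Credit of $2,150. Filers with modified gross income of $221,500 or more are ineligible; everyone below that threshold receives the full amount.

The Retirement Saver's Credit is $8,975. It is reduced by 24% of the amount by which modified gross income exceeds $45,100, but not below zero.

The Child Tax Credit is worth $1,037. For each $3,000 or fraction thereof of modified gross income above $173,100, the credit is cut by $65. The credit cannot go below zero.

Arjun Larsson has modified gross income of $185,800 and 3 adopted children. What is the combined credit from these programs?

$4,754

Adoption Credit: base = 3 × $1,900 = $5,700. 8% of the $47,600 excess over $138,200 is $3,808; credit = $5,700 − $3,808 = $1,892.
Veteran's Credit: $185,800 is below the $221,500 cutoff, so the full $2,150 applies.
Retirement Saver's Credit: 24% of the $140,700 excess over $45,100 is $33,768 ≥ base, so the credit is $0.
Child Tax Credit: income exceeds $173,100 by $12,700, which is 5 full-or-partial $3,000 increments; reduction = 5 × $65 = $325, leaving $712.
Total: $1,892 + $2,150 + $0 + $712 = $4,754.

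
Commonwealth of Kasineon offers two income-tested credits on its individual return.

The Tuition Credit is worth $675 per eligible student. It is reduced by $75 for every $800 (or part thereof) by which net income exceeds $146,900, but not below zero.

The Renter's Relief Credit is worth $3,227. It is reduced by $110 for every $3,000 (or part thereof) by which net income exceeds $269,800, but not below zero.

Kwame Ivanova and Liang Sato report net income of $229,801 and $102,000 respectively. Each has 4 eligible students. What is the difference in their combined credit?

$2,700

Kwame ($229,801): Tuition Credit: base = 4 × $675 = $2,700. income exceeds $146,900 by $82,901 → 104 increments × $75 = $7,800 ≥ base, so the credit is $0. Renter's Relief Credit: $229,801 is at or below the $269,800 threshold, so the full $3,227 applies. total $0 + $3,227 = $3,227
Liang ($102,000): Tuition Credit: base = 4 × $675 = $2,700. $102,000 is at or below the $146,900 threshold, so the full $2,700 applies. Renter's Relief Credit: $102,000 is at or below the $269,800 threshold, so the full $3,227 applies. total $2,700 + $3,227 = $5,927
Difference: |$3,227 − $5,927| = $2,700.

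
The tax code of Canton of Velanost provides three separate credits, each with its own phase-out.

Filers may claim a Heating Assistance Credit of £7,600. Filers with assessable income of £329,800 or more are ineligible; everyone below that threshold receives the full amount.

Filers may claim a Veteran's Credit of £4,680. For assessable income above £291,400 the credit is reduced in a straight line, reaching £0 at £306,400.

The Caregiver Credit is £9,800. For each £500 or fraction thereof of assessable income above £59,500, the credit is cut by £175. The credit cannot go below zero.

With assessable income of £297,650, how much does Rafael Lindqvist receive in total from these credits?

Heating Assistance Credit: £297,650 is below the £329,800 cutoff, so the full £7,600 applies.
Veteran's Credit: £297,650 is £6,250 into a £15,000 phase-out range, leaving 8,750/15,000 of the credit: £4,680 × 8,750/15,000 = £2,730.
Caregiver Credit: income exceeds £59,500 by £238,150 → 477 increments × £175 = £83,475 ≥ base, so the credit is £0.
Total: £7,600 + £2,730 + £0 = £10,330.

£10,330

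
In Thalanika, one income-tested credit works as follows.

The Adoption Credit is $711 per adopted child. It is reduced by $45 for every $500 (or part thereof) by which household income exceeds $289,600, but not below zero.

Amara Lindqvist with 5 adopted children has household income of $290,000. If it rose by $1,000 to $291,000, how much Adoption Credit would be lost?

At $290,000 — base = 5 × $711 = $3,555. income exceeds $289,600 by $400, which is 1 full-or-partial $500 increment; reduction = 1 × $45 = $45, leaving $3,510.
At $291,000 — base = 5 × $711 = $3,555. income exceeds $289,600 by $1,400, which is 3 full-or-partial $500 increments; reduction = 3 × $45 = $135, leaving $3,420.
Lost: $3,510 − $3,420 = $90.

$90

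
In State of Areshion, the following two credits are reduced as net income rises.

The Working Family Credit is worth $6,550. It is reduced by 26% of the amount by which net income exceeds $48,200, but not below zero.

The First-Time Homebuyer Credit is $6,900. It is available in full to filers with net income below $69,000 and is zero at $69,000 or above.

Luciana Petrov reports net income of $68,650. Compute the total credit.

$8,133

Working Family Credit: 26% of the $20,450 excess over $48,200 is $5,317; credit = $6,550 − $5,317 = $1,233.
First-Time Homebuyer Credit: $68,650 is below the $69,000 cutoff, so the full $6,900 applies.
Total: $1,233 + $6,900 = $8,133.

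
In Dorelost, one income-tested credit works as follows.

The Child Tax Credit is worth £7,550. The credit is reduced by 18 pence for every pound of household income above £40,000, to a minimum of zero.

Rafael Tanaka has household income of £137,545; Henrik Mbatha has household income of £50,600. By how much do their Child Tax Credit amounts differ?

Rafael (£137,545): Child Tax Credit: 18% of the £97,545 excess over £40,000 is £17,558.10 ≥ base, so the credit is £0.
Henrik (£50,600): Child Tax Credit: 18% of the £10,600 excess over £40,000 is £1,908; credit = £7,550 − £1,908 = £5,642.
Difference: |£0 − £5,642| = £5,642.

£5,642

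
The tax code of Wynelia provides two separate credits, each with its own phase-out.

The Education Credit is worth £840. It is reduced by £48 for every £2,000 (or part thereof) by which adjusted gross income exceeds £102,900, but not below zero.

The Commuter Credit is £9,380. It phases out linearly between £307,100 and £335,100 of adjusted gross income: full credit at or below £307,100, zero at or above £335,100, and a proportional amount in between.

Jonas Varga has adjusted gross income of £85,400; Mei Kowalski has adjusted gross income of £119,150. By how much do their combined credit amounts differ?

Jonas (£85,400): Education Credit: £85,400 is at or below the £102,900 threshold, so the full £840 applies. Commuter Credit: £85,400 is at or below the £307,100 threshold, so the full £9,380 applies. total £840 + £9,380 = £10,220
Mei (£119,150): Education Credit: income exceeds £102,900 by £16,250, which is 9 full-or-partial £2,000 increments; reduction = 9 × £48 = £432, leaving £408. Commuter Credit: £119,150 is at or below the £307,100 threshold, so the full £9,380 applies. total £408 + £9,380 = £9,788
Difference: |£10,220 − £9,788| = £432.

£432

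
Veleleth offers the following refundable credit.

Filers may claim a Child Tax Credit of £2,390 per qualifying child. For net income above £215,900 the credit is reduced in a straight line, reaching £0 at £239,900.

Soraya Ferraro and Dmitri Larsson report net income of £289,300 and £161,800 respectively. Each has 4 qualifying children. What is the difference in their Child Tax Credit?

Soraya (£289,300): Child Tax Credit: base = 4 × £2,390 = £9,560. £289,300 is at or above £239,900, so the credit is £0.
Dmitri (£161,800): Child Tax Credit: base = 4 × £2,390 = £9,560. £161,800 is at or below the £215,900 threshold, so the full £9,560 applies.
Difference: |£0 − £9,560| = £9,560.

£9,560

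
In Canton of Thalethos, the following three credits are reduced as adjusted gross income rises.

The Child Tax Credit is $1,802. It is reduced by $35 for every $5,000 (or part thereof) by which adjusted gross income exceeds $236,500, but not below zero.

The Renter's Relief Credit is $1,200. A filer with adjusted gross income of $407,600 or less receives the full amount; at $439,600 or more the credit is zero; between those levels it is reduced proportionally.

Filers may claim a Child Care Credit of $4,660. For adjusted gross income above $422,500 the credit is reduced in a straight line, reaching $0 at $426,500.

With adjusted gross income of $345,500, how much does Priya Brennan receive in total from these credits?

Child Tax Credit: income exceeds $236,500 by $109,000, which is 22 full-or-partial $5,000 increments; reduction = 22 × $35 = $770, leaving $1,032.
Renter's Relief Credit: $345,500 is at or below the $407,600 threshold, so the full $1,200 applies.
Child Care Credit: $345,500 is at or below the $422,500 threshold, so the full $4,660 applies.
Total: $1,032 + $1,200 + $4,660 = $6,892.

$6,892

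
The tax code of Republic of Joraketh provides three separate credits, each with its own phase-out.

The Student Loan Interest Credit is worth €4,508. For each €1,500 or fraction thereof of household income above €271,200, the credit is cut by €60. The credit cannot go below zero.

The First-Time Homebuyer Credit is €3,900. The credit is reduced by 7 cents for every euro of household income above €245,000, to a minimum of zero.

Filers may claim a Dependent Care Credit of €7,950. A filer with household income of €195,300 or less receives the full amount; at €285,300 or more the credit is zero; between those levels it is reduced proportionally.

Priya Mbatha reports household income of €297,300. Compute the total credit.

Student Loan Interest Credit: income exceeds €271,200 by €26,100, which is 18 full-or-partial €1,500 increments; reduction = 18 × €60 = €1,080, leaving €3,428.
First-Time Homebuyer Credit: 7% of the €52,300 excess over €245,000 is €3,661; credit = €3,900 − €3,661 = €239.
Dependent Care Credit: €297,300 is at or above €285,300, so the credit is €0.
Total: €3,428 + €239 + €0 = €3,667.

€3,667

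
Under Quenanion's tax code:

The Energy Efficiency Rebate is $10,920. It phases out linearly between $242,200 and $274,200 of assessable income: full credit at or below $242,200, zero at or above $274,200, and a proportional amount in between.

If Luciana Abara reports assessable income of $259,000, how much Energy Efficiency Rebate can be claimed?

Energy Efficiency Rebate: $259,000 is $16,800 into a $32,000 phase-out range, leaving 15,200/32,000 of the credit: $10,920 × 15,200/32,000 = $5,187.

$5,187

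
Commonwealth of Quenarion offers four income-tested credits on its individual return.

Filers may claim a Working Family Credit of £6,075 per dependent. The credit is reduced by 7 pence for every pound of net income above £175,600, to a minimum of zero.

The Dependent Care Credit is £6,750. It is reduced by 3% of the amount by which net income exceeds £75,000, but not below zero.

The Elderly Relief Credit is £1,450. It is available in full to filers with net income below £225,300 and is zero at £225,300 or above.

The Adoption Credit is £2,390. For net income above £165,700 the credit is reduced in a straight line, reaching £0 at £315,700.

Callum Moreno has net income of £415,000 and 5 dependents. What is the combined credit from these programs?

£13,617

Working Family Credit: base = 5 × £6,075 = £30,375. 7% of the £239,400 excess over £175,600 is £16,758; credit = £30,375 − £16,758 = £13,617.
Dependent Care Credit: 3% of the £340,000 excess over £75,000 is £10,200 ≥ base, so the credit is £0.
Elderly Relief Credit: £415,000 meets or exceeds the £225,300 cutoff, so the credit is £0.
Adoption Credit: £415,000 is at or above £315,700, so the credit is £0.
Total: £13,617 + £0 + £0 + £0 = £13,617.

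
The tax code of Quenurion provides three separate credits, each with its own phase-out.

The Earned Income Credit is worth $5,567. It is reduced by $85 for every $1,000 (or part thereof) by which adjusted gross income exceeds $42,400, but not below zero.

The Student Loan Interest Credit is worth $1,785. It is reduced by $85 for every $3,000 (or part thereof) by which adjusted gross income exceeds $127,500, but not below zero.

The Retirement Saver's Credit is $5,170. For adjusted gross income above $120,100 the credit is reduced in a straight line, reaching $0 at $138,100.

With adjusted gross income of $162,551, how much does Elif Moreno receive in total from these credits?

Earned Income Credit: income exceeds $42,400 by $120,151 → 121 increments × $85 = $10,285 ≥ base, so the credit is $0.
Student Loan Interest Credit: income exceeds $127,500 by $35,051, which is 12 full-or-partial $3,000 increments; reduction = 12 × $85 = $1,020, leaving $765.
Retirement Saver's Credit: $162,551 is at or above $138,100, so the credit is $0.
Total: $0 + $765 + $0 = $765.

$765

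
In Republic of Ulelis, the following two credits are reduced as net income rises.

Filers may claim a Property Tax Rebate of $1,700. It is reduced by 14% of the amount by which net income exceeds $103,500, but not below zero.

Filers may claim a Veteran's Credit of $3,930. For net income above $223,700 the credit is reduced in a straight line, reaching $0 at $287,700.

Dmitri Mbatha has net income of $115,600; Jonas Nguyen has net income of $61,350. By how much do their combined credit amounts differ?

Dmitri ($115,600): Property Tax Rebate: 14% of the $12,100 excess over $103,500 is $1,694; credit = $1,700 − $1,694 = $6. Veteran's Credit: $115,600 is at or below the $223,700 threshold, so the full $3,930 applies. total $6 + $3,930 = $3,936
Jonas ($61,350): Property Tax Rebate: $61,350 is at or below the $103,500 threshold, so the full $1,700 applies. Veteran's Credit: $61,350 is at or below the $223,700 threshold, so the full $3,930 applies. total $1,700 + $3,930 = $5,630
Difference: |$3,936 − $5,630| = $1,694.

$1,694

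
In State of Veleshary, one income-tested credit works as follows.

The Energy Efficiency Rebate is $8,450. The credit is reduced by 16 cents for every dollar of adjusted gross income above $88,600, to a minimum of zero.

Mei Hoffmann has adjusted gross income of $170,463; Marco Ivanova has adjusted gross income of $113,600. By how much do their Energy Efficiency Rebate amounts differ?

Mei ($170,463): Energy Efficiency Rebate: 16% of the $81,863 excess over $88,600 is $13,098.08 ≥ base, so the credit is $0.
Marco ($113,600): Energy Efficiency Rebate: 16% of the $25,000 excess over $88,600 is $4,000; credit = $8,450 − $4,000 = $4,450.
Difference: |$0 − $4,450| = $4,450.

$4,450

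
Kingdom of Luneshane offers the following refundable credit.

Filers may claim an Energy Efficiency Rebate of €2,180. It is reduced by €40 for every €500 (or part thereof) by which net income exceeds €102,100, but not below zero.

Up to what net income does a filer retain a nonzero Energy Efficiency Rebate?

After 54 increments the reduction is 54 × €40 = €2,160, leaving €20; one more increment wipes it out. Increment 54 ends at excess 54 × €500 = €27,000, so the highest qualifying income is €102,100 + €27,000 = €129,100.

€129,100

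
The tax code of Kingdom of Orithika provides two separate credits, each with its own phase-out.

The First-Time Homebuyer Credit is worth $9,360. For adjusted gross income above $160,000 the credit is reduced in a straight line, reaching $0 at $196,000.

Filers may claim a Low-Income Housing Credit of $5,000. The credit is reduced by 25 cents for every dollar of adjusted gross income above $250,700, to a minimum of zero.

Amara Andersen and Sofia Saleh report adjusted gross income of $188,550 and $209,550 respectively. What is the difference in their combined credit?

$1,937

Amara ($188,550): First-Time Homebuyer Credit: $188,550 is $28,550 into a $36,000 phase-out range, leaving 7,450/36,000 of the credit: $9,360 × 7,450/36,000 = $1,937. Low-Income Housing Credit: $188,550 is at or below the $250,700 threshold, so the full $5,000 applies. total $1,937 + $5,000 = $6,937
Sofia ($209,550): First-Time Homebuyer Credit: $209,550 is at or above $196,000, so the credit is $0. Low-Income Housing Credit: $209,550 is at or below the $250,700 threshold, so the full $5,000 applies. total $0 + $5,000 = $5,000
Difference: |$6,937 − $5,000| = $1,937.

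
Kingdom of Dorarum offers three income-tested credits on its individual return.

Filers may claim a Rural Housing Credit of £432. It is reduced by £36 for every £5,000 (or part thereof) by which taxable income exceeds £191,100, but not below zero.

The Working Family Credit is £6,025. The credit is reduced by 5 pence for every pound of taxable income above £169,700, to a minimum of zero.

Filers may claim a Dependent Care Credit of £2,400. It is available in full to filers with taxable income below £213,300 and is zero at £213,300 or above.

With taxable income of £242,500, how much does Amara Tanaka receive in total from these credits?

Rural Housing Credit: income exceeds £191,100 by £51,400, which is 11 full-or-partial £5,000 increments; reduction = 11 × £36 = £396, leaving £36.
Working Family Credit: 5% of the £72,800 excess over £169,700 is £3,640; credit = £6,025 − £3,640 = £2,385.
Dependent Care Credit: £242,500 meets or exceeds the £213,300 cutoff, so the credit is £0.
Total: £36 + £2,385 + £0 = £2,421.

£2,421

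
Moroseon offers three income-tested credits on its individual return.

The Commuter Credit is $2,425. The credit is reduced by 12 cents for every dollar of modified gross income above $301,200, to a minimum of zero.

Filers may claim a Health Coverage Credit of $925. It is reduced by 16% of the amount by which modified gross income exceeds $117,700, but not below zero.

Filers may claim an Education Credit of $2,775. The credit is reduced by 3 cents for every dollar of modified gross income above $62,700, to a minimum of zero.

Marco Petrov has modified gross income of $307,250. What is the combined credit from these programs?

$1,699

Commuter Credit: 12% of the $6,050 excess over $301,200 is $726; credit = $2,425 − $726 = $1,699.
Health Coverage Credit: 16% of the $189,550 excess over $117,700 is $30,328 ≥ base, so the credit is $0.
Education Credit: 3% of the $244,550 excess over $62,700 is $7,336.50 ≥ base, so the credit is $0.
Total: $1,699 + $0 + $0 = $1,699.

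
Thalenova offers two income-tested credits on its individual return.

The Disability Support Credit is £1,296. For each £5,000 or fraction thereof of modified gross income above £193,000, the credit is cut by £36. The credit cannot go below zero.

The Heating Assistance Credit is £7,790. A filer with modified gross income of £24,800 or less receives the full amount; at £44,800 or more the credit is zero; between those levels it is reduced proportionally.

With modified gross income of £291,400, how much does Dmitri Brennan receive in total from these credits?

£576

Disability Support Credit: income exceeds £193,000 by £98,400, which is 20 full-or-partial £5,000 increments; reduction = 20 × £36 = £720, leaving £576.
Heating Assistance Credit: £291,400 is at or above £44,800, so the credit is £0.
Total: £576 + £0 = £576.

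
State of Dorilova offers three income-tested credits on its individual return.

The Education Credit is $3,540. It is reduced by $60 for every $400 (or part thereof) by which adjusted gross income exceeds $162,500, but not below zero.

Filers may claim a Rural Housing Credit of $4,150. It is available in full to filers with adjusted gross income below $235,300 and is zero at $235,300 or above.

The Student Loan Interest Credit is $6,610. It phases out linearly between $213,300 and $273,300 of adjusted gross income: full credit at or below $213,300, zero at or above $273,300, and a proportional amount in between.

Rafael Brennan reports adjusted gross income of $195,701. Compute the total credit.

Education Credit: income exceeds $162,500 by $33,201 → 84 increments × $60 = $5,040 ≥ base, so the credit is $0.
Rural Housing Credit: $195,701 is below the $235,300 cutoff, so the full $4,150 applies.
Student Loan Interest Credit: $195,701 is at or below the $213,300 threshold, so the full $6,610 applies.
Total: $0 + $4,150 + $6,610 = $10,760.

$10,760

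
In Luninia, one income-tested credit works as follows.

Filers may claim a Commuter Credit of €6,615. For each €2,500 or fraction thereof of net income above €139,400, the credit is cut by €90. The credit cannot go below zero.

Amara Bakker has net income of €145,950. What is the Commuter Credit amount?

Commuter Credit: income exceeds €139,400 by €6,550, which is 3 full-or-partial €2,500 increments; reduction = 3 × €90 = €270, leaving €6,345.

€6,345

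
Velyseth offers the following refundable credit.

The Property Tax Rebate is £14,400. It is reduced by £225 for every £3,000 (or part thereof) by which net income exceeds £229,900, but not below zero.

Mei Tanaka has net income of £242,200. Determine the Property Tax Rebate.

£13,275

Property Tax Rebate: income exceeds £229,900 by £12,300, which is 5 full-or-partial £3,000 increments; reduction = 5 × £225 = £1,125, leaving £13,275.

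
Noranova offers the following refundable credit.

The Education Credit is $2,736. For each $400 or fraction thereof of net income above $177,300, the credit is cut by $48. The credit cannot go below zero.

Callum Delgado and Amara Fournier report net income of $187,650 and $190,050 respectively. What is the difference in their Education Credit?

Callum ($187,650): Education Credit: income exceeds $177,300 by $10,350, which is 26 full-or-partial $400 increments; reduction = 26 × $48 = $1,248, leaving $1,488.
Amara ($190,050): Education Credit: income exceeds $177,300 by $12,750, which is 32 full-or-partial $400 increments; reduction = 32 × $48 = $1,536, leaving $1,200.
Difference: |$1,488 − $1,200| = $288.

$288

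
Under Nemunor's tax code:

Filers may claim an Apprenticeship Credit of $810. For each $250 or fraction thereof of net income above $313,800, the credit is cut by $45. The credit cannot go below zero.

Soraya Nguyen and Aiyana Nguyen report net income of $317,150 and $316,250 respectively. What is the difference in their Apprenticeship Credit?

$180

Soraya ($317,150): Apprenticeship Credit: income exceeds $313,800 by $3,350, which is 14 full-or-partial $250 increments; reduction = 14 × $45 = $630, leaving $180.
Aiyana ($316,250): Apprenticeship Credit: income exceeds $313,800 by $2,450, which is 10 full-or-partial $250 increments; reduction = 10 × $45 = $450, leaving $360.
Difference: |$180 − $360| = $180.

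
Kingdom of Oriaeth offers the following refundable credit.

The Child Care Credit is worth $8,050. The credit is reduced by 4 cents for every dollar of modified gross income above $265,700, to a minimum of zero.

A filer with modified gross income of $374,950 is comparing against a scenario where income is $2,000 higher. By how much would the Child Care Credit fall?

At $374,950 — 4% of the $109,250 excess over $265,700 is $4,370; credit = $8,050 − $4,370 = $3,680.
At $376,950 — 4% of the $111,250 excess over $265,700 is $4,450; credit = $8,050 − $4,450 = $3,600.
Lost: $3,680 − $3,600 = $80.

$80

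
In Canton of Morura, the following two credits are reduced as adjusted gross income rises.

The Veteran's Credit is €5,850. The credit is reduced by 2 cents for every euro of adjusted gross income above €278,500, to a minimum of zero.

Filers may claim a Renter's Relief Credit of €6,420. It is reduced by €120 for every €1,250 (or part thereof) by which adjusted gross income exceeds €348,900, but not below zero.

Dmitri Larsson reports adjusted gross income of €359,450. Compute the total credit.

€9,571

Veteran's Credit: 2% of the €80,950 excess over €278,500 is €1,619; credit = €5,850 − €1,619 = €4,231.
Renter's Relief Credit: income exceeds €348,900 by €10,550, which is 9 full-or-partial €1,250 increments; reduction = 9 × €120 = €1,080, leaving €5,340.
Total: €4,231 + €5,340 = €9,571.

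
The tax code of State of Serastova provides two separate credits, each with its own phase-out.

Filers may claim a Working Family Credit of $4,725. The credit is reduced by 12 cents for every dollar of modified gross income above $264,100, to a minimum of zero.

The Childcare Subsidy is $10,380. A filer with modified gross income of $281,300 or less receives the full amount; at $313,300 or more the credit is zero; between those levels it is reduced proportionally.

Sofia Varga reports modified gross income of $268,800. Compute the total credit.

$14,541

Working Family Credit: 12% of the $4,700 excess over $264,100 is $564; credit = $4,725 − $564 = $4,161.
Childcare Subsidy: $268,800 is at or below the $281,300 threshold, so the full $10,380 applies.
Total: $4,161 + $10,380 = $14,541.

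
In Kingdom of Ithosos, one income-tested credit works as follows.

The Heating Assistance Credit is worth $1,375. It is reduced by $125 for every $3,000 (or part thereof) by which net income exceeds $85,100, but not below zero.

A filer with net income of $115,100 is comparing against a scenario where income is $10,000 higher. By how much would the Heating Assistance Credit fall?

At $115,100 — income exceeds $85,100 by $30,000, which is 10 full-or-partial $3,000 increments; reduction = 10 × $125 = $1,250, leaving $125.
At $125,100 — income exceeds $85,100 by $40,000 → 14 increments × $125 = $1,750 ≥ base, so the credit is $0.
Lost: $125 − $0 = $125.

$125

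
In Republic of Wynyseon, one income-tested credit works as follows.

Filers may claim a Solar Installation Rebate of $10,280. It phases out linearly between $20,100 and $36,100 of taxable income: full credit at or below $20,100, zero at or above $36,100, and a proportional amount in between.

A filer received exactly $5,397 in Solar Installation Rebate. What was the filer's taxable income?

$5,397 is 5,397/10,280 of the full $10,280, so 4,883/10,280 of the $16,000 range has been used: income = $20,100 + $16,000 × 4,883/10,280 = $27,700.

$27,700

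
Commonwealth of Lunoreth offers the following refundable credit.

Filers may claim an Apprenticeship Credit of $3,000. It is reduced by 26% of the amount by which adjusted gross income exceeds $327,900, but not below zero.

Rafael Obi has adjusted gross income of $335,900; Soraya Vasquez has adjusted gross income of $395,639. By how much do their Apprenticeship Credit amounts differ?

Rafael ($335,900): Apprenticeship Credit: 26% of the $8,000 excess over $327,900 is $2,080; credit = $3,000 − $2,080 = $920.
Soraya ($395,639): Apprenticeship Credit: 26% of the $67,739 excess over $327,900 is $17,612.14 ≥ base, so the credit is $0.
Difference: |$920 − $0| = $920.

$920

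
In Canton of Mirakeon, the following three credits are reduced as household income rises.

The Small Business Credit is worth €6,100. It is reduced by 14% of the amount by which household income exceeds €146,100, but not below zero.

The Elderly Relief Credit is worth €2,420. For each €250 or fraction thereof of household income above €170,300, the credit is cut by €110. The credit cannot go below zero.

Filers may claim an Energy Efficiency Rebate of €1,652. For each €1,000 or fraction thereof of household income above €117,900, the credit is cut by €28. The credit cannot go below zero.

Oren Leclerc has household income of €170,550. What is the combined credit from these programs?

€5,155

Small Business Credit: 14% of the €24,450 excess over €146,100 is €3,423; credit = €6,100 − €3,423 = €2,677.
Elderly Relief Credit: income exceeds €170,300 by €250, which is 1 full-or-partial €250 increment; reduction = 1 × €110 = €110, leaving €2,310.
Energy Efficiency Rebate: income exceeds €117,900 by €52,650, which is 53 full-or-partial €1,000 increments; reduction = 53 × €28 = €1,484, leaving €168.
Total: €2,677 + €2,310 + €168 = €5,155.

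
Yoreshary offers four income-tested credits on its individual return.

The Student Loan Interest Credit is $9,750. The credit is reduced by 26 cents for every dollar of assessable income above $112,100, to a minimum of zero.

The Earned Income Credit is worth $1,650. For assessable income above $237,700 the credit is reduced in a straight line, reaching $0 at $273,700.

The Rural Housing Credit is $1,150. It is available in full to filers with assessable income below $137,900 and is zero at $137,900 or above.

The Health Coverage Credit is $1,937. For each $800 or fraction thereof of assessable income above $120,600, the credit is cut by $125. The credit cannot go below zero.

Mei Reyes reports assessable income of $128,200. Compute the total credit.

Student Loan Interest Credit: 26% of the $16,100 excess over $112,100 is $4,186; credit = $9,750 − $4,186 = $5,564.
Earned Income Credit: $128,200 is at or below the $237,700 threshold, so the full $1,650 applies.
Rural Housing Credit: $128,200 is below the $137,900 cutoff, so the full $1,150 applies.
Health Coverage Credit: income exceeds $120,600 by $7,600, which is 10 full-or-partial $800 increments; reduction = 10 × $125 = $1,250, leaving $687.
Total: $5,564 + $1,650 + $1,150 + $687 = $9,051.

$9,051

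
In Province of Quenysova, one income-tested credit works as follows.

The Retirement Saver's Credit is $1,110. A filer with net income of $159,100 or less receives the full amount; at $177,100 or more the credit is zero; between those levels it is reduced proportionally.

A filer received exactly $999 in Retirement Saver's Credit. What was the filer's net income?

$999 is 999/1,110 of the full $1,110, so 111/1,110 of the $18,000 range has been used: income = $159,100 + $18,000 × 111/1,110 = $160,900.

$160,900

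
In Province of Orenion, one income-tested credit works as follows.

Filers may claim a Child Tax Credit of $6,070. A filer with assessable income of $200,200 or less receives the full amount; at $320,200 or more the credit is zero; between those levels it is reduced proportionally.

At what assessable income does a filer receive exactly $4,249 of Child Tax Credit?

$236,200

$4,249 is 4,249/6,070 of the full $6,070, so 1,821/6,070 of the $120,000 range has been used: income = $200,200 + $120,000 × 1,821/6,070 = $236,200.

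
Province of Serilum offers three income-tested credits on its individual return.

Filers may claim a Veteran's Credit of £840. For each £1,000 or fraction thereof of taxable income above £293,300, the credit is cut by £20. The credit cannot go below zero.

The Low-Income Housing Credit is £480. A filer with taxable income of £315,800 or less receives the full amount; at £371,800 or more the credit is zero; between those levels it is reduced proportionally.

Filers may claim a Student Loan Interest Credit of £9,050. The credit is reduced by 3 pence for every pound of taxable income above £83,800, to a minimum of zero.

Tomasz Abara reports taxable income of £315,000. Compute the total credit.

£2,994

Veteran's Credit: income exceeds £293,300 by £21,700, which is 22 full-or-partial £1,000 increments; reduction = 22 × £20 = £440, leaving £400.
Low-Income Housing Credit: £315,000 is at or below the £315,800 threshold, so the full £480 applies.
Student Loan Interest Credit: 3% of the £231,200 excess over £83,800 is £6,936; credit = £9,050 − £6,936 = £2,114.
Total: £400 + £480 + £2,114 = £2,994.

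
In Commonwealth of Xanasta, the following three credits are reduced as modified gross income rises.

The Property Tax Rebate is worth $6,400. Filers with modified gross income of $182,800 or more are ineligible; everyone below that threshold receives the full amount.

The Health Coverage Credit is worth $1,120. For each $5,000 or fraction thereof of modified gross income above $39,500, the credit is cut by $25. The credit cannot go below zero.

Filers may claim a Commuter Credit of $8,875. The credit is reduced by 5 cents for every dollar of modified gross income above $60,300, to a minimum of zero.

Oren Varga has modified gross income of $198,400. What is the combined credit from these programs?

$2,290

Property Tax Rebate: $198,400 meets or exceeds the $182,800 cutoff, so the credit is $0.
Health Coverage Credit: income exceeds $39,500 by $158,900, which is 32 full-or-partial $5,000 increments; reduction = 32 × $25 = $800, leaving $320.
Commuter Credit: 5% of the $138,100 excess over $60,300 is $6,905; credit = $8,875 − $6,905 = $1,970.
Total: $0 + $320 + $1,970 = $2,290.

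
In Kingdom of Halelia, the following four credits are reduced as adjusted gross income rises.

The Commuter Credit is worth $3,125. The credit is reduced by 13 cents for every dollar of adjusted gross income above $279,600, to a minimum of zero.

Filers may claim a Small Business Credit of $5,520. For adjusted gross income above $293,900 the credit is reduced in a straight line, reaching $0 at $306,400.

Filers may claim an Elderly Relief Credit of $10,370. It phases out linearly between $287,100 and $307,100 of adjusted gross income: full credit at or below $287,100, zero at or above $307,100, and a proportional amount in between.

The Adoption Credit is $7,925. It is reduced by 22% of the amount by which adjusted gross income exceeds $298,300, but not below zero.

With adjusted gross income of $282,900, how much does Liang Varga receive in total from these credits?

Commuter Credit: 13% of the $3,300 excess over $279,600 is $429; credit = $3,125 − $429 = $2,696.
Small Business Credit: $282,900 is at or below the $293,900 threshold, so the full $5,520 applies.
Elderly Relief Credit: $282,900 is at or below the $287,100 threshold, so the full $10,370 applies.
Adoption Credit: $282,900 is at or below the $298,300 threshold, so the full $7,925 applies.
Total: $2,696 + $5,520 + $10,370 + $7,925 = $26,511.

$26,511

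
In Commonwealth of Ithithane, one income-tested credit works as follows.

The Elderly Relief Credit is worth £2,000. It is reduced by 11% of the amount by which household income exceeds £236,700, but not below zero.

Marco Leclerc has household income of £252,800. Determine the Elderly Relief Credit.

£229

Elderly Relief Credit: 11% of the £16,100 excess over £236,700 is £1,771; credit = £2,000 − £1,771 = £229.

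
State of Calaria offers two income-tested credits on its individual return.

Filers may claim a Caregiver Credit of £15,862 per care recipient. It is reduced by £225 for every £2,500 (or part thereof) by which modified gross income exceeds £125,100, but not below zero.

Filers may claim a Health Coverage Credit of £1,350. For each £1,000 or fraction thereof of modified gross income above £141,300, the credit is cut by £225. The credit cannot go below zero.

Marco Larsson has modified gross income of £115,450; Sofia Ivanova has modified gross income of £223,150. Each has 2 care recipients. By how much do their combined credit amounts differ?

£10,350

Marco (£115,450): Caregiver Credit: base = 2 × £15,862 = £31,724. £115,450 is at or below the £125,100 threshold, so the full £31,724 applies. Health Coverage Credit: £115,450 is at or below the £141,300 threshold, so the full £1,350 applies. total £31,724 + £1,350 = £33,074
Sofia (£223,150): Caregiver Credit: base = 2 × £15,862 = £31,724. income exceeds £125,100 by £98,050, which is 40 full-or-partial £2,500 increments; reduction = 40 × £225 = £9,000, leaving £22,724. Health Coverage Credit: income exceeds £141,300 by £81,850 → 82 increments × £225 = £18,450 ≥ base, so the credit is £0. total £22,724 + £0 = £22,724
Difference: |£33,074 − £22,724| = £10,350.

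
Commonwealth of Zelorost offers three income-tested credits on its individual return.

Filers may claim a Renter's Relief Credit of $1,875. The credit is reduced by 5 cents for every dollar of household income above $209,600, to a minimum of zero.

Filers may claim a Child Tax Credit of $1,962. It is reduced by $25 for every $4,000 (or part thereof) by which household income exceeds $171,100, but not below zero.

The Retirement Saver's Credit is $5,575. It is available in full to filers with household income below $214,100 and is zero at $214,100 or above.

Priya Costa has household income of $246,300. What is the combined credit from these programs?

$1,527

Renter's Relief Credit: 5% of the $36,700 excess over $209,600 is $1,835; credit = $1,875 − $1,835 = $40.
Child Tax Credit: income exceeds $171,100 by $75,200, which is 19 full-or-partial $4,000 increments; reduction = 19 × $25 = $475, leaving $1,487.
Retirement Saver's Credit: $246,300 meets or exceeds the $214,100 cutoff, so the credit is $0.
Total: $40 + $1,487 + $0 = $1,527.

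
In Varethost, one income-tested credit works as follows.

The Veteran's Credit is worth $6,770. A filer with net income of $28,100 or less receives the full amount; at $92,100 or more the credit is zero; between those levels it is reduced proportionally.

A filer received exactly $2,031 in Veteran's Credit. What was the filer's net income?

$72,900

$2,031 is 2,031/6,770 of the full $6,770, so 4,739/6,770 of the $64,000 range has been used: income = $28,100 + $64,000 × 4,739/6,770 = $72,900.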